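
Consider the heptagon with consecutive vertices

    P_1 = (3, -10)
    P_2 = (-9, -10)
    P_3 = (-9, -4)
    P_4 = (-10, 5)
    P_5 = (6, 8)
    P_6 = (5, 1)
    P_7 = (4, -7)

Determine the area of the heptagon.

Apply the shoelace (surveyor's) formula: 2A = Σ (x_i·y_{i+1} − x_{i+1}·y_i), indices taken mod 7.
Σ = (-120) + (-54) + (-85) + (-110) + (-34) + (-39) + (-19) = -461
Area = |Σ|/2 = 230.5.

230.5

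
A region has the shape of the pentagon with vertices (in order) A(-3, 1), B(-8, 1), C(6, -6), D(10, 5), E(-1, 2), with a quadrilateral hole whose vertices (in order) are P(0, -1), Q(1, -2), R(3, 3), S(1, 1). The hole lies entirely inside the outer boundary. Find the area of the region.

79

Outer boundary:
Apply Gauss's area formula: 2A = Σ (x_i·y_{i+1} − x_{i+1}·y_i), indices taken mod 5.
Σ = (5) + (42) + (90) + (25) + (5) = 167
Area = |Σ|/2 = 83.5.
Hole:
Apply the surveyor's formula: 2A = Σ (x_i·y_{i+1} − x_{i+1}·y_i), indices taken mod 4.
Cross-terms: 1, 9, 0, -1  ⇒  Σ = 9
Area = |Σ|/2 = 4.5.
Net area = 83.5 − 4.5 = 79.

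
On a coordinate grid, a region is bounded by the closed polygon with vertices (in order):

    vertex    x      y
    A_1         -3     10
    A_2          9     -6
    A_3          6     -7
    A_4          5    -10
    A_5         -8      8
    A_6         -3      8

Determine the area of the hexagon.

105

Σ = (-72) + (-27) + (-25) + (-40) + (-40) + (-6) = -210
Area = |Σ|/2 = 105.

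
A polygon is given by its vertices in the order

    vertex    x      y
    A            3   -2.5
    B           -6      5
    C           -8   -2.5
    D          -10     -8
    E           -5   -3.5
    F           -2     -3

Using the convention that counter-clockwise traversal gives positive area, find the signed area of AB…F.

55.5

Apply the shoelace formula: 2A = Σ (x_i·y_{i+1} − x_{i+1}·y_i), indices taken mod 6.
Σ = (0) + (55) + (39) + (-5) + (8) + (14) = 111
Signed area = Σ/2 = 55.5 (positive ⇒ counter-clockwise traversal).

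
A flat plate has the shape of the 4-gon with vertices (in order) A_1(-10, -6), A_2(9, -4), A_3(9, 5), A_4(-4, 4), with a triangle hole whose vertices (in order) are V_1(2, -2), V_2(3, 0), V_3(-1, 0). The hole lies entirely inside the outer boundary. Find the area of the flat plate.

Outer boundary:
A_1→A_2: (-10)(-4) − (9)(-6) = 94
A_2→A_3: (9)(5) − (9)(-4) = 81
A_3→A_4: (9)(4) − (-4)(5) = 56
A_4→A_1: (-4)(-6) − (-10)(4) = 64
Σ = 295
Area = |Σ|/2 = 147.5.
Hole:
Apply the shoelace (surveyor's) formula: 2A = Σ (x_i·y_{i+1} − x_{i+1}·y_i), indices taken mod 3.
Σ = (6) + (0) + (2) = 8
Area = |Σ|/2 = 4.
Net area = 147.5 − 4 = 143.5.

143.5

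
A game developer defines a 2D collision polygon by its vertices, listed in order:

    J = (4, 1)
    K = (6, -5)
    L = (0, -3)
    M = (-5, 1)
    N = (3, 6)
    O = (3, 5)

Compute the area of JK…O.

56

Apply the surveyor's formula: 2A = Σ (x_i·y_{i+1} − x_{i+1}·y_i), indices taken mod 6.
Σ = (-26) + (-18) + (-15) + (-33) + (-3) + (-17) = -112
Area = |Σ|/2 = 56.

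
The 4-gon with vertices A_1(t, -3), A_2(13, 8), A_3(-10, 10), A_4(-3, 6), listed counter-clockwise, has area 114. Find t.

0

Write out the shoelace sum; only the two edges meeting at A_1 involve t:
2·Area = [((-3)·(-3) − t·6) + (t·8 − 13·(-3))] + 180
       = 2·t + 228 = 228
⇒ t = 0.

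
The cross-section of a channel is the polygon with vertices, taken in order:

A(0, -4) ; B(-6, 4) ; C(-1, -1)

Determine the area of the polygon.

5

Apply the shoelace formula: 2A = Σ (x_i·y_{i+1} − x_{i+1}·y_i), indices taken mod 3.
A→B: (0)(4) − (-6)(-4) = -24
B→C: (-6)(-1) − (-1)(4) = 10
C→A: (-1)(-4) − (0)(-1) = 4
Σ = -10
Area = |Σ|/2 = 5.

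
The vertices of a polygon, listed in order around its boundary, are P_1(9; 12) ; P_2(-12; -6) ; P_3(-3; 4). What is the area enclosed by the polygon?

Apply Gauss's area formula: 2A = Σ (x_i·y_{i+1} − x_{i+1}·y_i), indices taken mod 3.
P_1→P_2: (9)(-6) − (-12)(12) = 90
P_2→P_3: (-12)(4) − (-3)(-6) = -66
P_3→P_1: (-3)(12) − (9)(4) = -72
Σ = -48
Area = |Σ|/2 = 24.

24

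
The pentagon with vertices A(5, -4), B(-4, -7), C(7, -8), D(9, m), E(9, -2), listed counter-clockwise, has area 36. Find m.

Write out the shoelace sum; only the two edges meeting at D involve m:
2·Area = [(7·m − 9·(-8)) + (9·(-2) − 9·m)] + 4
       = -2·m + 58 = 72
⇒ m = -7.

-7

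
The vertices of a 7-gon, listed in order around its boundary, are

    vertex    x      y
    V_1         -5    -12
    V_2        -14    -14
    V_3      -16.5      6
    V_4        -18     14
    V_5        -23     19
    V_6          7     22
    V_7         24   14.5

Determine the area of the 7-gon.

918.5

Apply the shoelace formula: 2A = Σ (x_i·y_{i+1} − x_{i+1}·y_i), indices taken mod 7.
Cross-terms: -98, -315, -123, -20, -639, -426.5, -215.5  ⇒  Σ = -1837
Area = |Σ|/2 = 918.5.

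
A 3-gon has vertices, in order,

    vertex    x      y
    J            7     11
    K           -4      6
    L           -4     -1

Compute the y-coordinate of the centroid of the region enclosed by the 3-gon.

Apply the shoelace formula. First the cross-terms c_i = x_i·y_{i+1} − x_{i+1}·y_i:
  86, 28, -37  ⇒  2A = 77, A = 38.5.
Then Σ (y_i + y_{i+1})·c_i = 1232, so ȳ = 1232 / (6·38.5) = 16/3.

16/3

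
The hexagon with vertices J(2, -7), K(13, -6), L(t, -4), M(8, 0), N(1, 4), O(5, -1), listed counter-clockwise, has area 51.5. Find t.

11

Write out the shoelace sum; only the two edges meeting at L involve t:
2·Area = [(13·(-4) − t·(-6)) + (t·0 − 8·(-4))] + 57
       = 6·t + 37 = 103
⇒ t = 11.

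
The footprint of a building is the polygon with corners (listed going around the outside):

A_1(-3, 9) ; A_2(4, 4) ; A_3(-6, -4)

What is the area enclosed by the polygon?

53

Apply the shoelace formula: 2A = Σ (x_i·y_{i+1} − x_{i+1}·y_i), indices taken mod 3.
A_1→A_2: (-3)(4) − (4)(9) = -48
A_2→A_3: (4)(-4) − (-6)(4) = 8
A_3→A_1: (-6)(9) − (-3)(-4) = -66
Σ = -106
Area = |Σ|/2 = 53.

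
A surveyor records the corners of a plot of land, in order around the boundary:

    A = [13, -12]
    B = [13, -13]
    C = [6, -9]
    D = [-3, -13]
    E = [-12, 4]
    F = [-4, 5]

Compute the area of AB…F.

193

Apply Gauss's area formula: 2A = Σ (x_i·y_{i+1} − x_{i+1}·y_i), indices taken mod 6.
Σ = (-13) + (-39) + (-105) + (-168) + (-44) + (-17) = -386
Area = |Σ|/2 = 193.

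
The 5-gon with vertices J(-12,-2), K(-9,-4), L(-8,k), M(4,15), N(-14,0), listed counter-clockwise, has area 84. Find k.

Write out the shoelace sum; only the two edges meeting at L involve k:
2·Area = [((-9)·k − (-8)·(-4)) + ((-8)·15 − 4·k)] + 268
       = -13·k + 116 = 168
⇒ k = -4.

-4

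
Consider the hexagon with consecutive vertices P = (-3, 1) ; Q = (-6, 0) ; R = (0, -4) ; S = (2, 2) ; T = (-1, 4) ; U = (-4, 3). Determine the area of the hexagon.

Apply the surveyor's formula: 2A = Σ (x_i·y_{i+1} − x_{i+1}·y_i), indices taken mod 6.
Σ = (6) + (24) + (8) + (10) + (13) + (5) = 66
Area = |Σ|/2 = 33.

33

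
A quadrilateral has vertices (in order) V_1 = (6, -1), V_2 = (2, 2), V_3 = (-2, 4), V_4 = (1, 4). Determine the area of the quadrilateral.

V_1→V_2: (6)(2) − (2)(-1) = 14
V_2→V_3: (2)(4) − (-2)(2) = 12
V_3→V_4: (-2)(4) − (1)(4) = -12
V_4→V_1: (1)(-1) − (6)(4) = -25
Σ = -11
Area = |Σ|/2 = 5.5.

5.5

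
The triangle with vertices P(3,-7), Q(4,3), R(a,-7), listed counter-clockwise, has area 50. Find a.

Write out the shoelace sum; only the two edges meeting at R involve a:
2·Area = [(4·(-7) − a·3) + (a·(-7) − 3·(-7))] + 37
       = -10·a + 30 = 100
⇒ a = -7.

-7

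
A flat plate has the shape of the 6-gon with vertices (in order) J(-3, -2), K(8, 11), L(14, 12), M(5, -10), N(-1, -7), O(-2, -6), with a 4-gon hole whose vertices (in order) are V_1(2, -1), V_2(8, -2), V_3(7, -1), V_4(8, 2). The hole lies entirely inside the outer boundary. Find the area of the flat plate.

161

Outer boundary:
J→K: (-3)(11) − (8)(-2) = -17
K→L: (8)(12) − (14)(11) = -58
L→M: (14)(-10) − (5)(12) = -200
M→N: (5)(-7) − (-1)(-10) = -45
N→O: (-1)(-6) − (-2)(-7) = -8
O→J: (-2)(-2) − (-3)(-6) = -14
Σ = -342
Area = |Σ|/2 = 171.
Hole:
Apply the shoelace (surveyor's) formula: 2A = Σ (x_i·y_{i+1} − x_{i+1}·y_i), indices taken mod 4.
Cross-terms: 4, 6, 22, -12  ⇒  Σ = 20
Area = |Σ|/2 = 10.
Net area = 171 − 10 = 161.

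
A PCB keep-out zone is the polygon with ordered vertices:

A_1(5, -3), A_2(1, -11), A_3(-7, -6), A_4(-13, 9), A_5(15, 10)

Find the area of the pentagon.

318

Apply Gauss's area formula: 2A = Σ (x_i·y_{i+1} − x_{i+1}·y_i), indices taken mod 5.
Σ = (-52) + (-83) + (-141) + (-265) + (-95) = -636
Area = |Σ|/2 = 318.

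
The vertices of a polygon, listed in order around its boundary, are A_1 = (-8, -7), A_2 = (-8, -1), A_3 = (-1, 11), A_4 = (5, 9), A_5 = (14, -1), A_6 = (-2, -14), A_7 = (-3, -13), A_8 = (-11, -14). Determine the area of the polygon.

Apply the shoelace formula: 2A = Σ (x_i·y_{i+1} − x_{i+1}·y_i), indices taken mod 8.
Σ = (-48) + (-89) + (-64) + (-131) + (-198) + (-16) + (-101) + (-35) = -682
Area = |Σ|/2 = 341.

341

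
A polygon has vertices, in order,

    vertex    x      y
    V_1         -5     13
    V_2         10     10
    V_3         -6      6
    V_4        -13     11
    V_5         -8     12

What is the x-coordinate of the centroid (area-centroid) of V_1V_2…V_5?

Apply the surveyor's formula. First the cross-terms c_i = x_i·y_{i+1} − x_{i+1}·y_i:
  -180, 120, 12, -68, -44  ⇒  2A = -160, A = -80.
Then Σ (x_i + x_{i+1})·c_i = 1352, so x̄ = 1352 / (6·(-80)) = -169/60.

-169/60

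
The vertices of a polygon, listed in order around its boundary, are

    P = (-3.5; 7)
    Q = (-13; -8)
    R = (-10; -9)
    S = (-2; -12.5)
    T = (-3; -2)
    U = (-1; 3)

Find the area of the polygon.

111

Apply the shoelace formula: 2A = Σ (x_i·y_{i+1} − x_{i+1}·y_i), indices taken mod 6.
Cross-terms: 119, 37, 107, -33.5, -11, 3.5  ⇒  Σ = 222
Area = |Σ|/2 = 111.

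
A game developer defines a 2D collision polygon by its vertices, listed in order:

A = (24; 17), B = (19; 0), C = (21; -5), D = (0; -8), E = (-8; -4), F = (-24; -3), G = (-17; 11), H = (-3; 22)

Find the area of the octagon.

978.5

Apply the surveyor's formula: 2A = Σ (x_i·y_{i+1} − x_{i+1}·y_i), indices taken mod 8.
Σ = (-323) + (-95) + (-168) + (-64) + (-72) + (-315) + (-341) + (-579) = -1957
Area = |Σ|/2 = 978.5.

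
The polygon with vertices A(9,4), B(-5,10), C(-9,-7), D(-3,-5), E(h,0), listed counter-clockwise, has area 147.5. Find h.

4

The doubled signed area Σ (x_i y_{i+1} − x_{i+1} y_i) is linear in h.
With h=0 it equals 259; the coefficient of h is 9 (from the two edges through E).
So 9·h + 259 = 2·147.5 = 295 ⇒ h = 4.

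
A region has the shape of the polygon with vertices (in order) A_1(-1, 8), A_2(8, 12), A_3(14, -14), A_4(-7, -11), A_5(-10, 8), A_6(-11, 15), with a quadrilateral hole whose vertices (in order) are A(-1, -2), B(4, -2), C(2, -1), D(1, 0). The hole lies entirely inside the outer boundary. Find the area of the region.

450

Outer boundary:
A_1→A_2: (-1)(12) − (8)(8) = -76
A_2→A_3: (8)(-14) − (14)(12) = -280
A_3→A_4: (14)(-11) − (-7)(-14) = -252
A_4→A_5: (-7)(8) − (-10)(-11) = -166
A_5→A_6: (-10)(15) − (-11)(8) = -62
A_6→A_1: (-11)(8) − (-1)(15) = -73
Σ = -909
Area = |Σ|/2 = 454.5.
Hole:
Σ = (10) + (0) + (1) + (-2) = 9
Area = |Σ|/2 = 4.5.
Net area = 454.5 − 4.5 = 450.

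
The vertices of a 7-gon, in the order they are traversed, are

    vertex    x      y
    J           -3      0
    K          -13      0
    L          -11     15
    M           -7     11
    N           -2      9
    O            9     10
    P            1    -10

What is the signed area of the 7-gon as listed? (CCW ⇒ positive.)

Σ = (0) + (-195) + (-16) + (-41) + (-101) + (-100) + (-30) = -483
Signed area = Σ/2 = -241.5 (negative ⇒ clockwise traversal).

-241.5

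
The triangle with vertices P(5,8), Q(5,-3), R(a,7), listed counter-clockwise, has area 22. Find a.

9

The doubled signed area Σ (x_i y_{i+1} − x_{i+1} y_i) is linear in a.
With a=0 it equals -55; the coefficient of a is 11 (from the two edges through R).
So 11·a + -55 = 2·22 = 44 ⇒ a = 9.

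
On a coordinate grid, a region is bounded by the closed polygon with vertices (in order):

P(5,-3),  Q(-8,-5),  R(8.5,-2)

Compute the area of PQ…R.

3

Apply the shoelace (surveyor's) formula: 2A = Σ (x_i·y_{i+1} − x_{i+1}·y_i), indices taken mod 3.
Cross-terms: -49, 58.5, -15.5  ⇒  Σ = -6
Area = |Σ|/2 = 3.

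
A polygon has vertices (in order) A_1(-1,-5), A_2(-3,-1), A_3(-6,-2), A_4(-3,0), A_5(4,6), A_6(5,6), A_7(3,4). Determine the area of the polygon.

A_1→A_2: (-1)(-1) − (-3)(-5) = -14
A_2→A_3: (-3)(-2) − (-6)(-1) = 0
A_3→A_4: (-6)(0) − (-3)(-2) = -6
A_4→A_5: (-3)(6) − (4)(0) = -18
A_5→A_6: (4)(6) − (5)(6) = -6
A_6→A_7: (5)(4) − (3)(6) = 2
A_7→A_1: (3)(-5) − (-1)(4) = -11
Σ = -53
Area = |Σ|/2 = 26.5.

26.5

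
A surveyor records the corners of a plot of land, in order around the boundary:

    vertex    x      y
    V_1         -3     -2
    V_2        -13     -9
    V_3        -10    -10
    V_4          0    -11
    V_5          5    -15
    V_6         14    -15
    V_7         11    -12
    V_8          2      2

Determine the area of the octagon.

Apply the shoelace (surveyor's) formula: 2A = Σ (x_i·y_{i+1} − x_{i+1}·y_i), indices taken mod 8.
V_1→V_2: (-3)(-9) − (-13)(-2) = 1
V_2→V_3: (-13)(-10) − (-10)(-9) = 40
V_3→V_4: (-10)(-11) − (0)(-10) = 110
V_4→V_5: (0)(-15) − (5)(-11) = 55
V_5→V_6: (5)(-15) − (14)(-15) = 135
V_6→V_7: (14)(-12) − (11)(-15) = -3
V_7→V_8: (11)(2) − (2)(-12) = 46
V_8→V_1: (2)(-2) − (-3)(2) = 2
Σ = 386
Area = |Σ|/2 = 193.

193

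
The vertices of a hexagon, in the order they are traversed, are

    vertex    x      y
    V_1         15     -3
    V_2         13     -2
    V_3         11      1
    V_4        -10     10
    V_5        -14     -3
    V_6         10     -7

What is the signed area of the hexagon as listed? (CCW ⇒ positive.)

268.5

Cross-terms: 9, 35, 120, 170, 128, 75  ⇒  Σ = 537
Signed area = Σ/2 = 268.5 (positive ⇒ counter-clockwise traversal).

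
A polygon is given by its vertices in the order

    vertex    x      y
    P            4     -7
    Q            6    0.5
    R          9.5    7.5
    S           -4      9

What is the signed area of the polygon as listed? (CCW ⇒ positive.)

95.875

Apply the shoelace formula: 2A = Σ (x_i·y_{i+1} − x_{i+1}·y_i), indices taken mod 4.
Cross-terms: 44, 40.25, 115.5, -8  ⇒  Σ = 191.75
Signed area = Σ/2 = 95.875 (positive ⇒ counter-clockwise traversal).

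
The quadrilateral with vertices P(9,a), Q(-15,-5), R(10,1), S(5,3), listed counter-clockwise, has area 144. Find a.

15

The doubled signed area Σ (x_i y_{i+1} − x_{i+1} y_i) is linear in a.
With a=0 it equals -12; the coefficient of a is 20 (from the two edges through P).
So 20·a + -12 = 2·144 = 288 ⇒ a = 15.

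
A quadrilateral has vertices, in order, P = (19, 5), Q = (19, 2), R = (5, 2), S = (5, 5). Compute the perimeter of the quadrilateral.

|PQ| = √((0)² + (-3)²) = √9 = 3
|QR| = √((-14)² + (0)²) = √196 = 14
|RS| = √((0)² + (3)²) = √9 = 3
|SP| = √((14)² + (0)²) = √196 = 14
Perimeter = 3 + 14 + 3 + 14 = 34.

34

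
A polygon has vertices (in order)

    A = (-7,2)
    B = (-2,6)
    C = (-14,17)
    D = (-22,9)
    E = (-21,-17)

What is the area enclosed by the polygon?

331

A→B: (-7)(6) − (-2)(2) = -38
B→C: (-2)(17) − (-14)(6) = 50
C→D: (-14)(9) − (-22)(17) = 248
D→E: (-22)(-17) − (-21)(9) = 563
E→A: (-21)(2) − (-7)(-17) = -161
Σ = 662
Area = |Σ|/2 = 331.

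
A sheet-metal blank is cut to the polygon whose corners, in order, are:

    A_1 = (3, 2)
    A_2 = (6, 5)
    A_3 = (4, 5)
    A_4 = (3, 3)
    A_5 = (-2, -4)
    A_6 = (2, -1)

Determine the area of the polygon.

10.5

Apply the shoelace formula: 2A = Σ (x_i·y_{i+1} − x_{i+1}·y_i), indices taken mod 6.
Σ = (3) + (10) + (-3) + (-6) + (10) + (7) = 21
Area = |Σ|/2 = 10.5.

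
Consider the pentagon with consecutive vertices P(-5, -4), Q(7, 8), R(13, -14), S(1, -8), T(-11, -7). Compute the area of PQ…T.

195

Σ = (-12) + (-202) + (-90) + (-95) + (9) = -390
Area = |Σ|/2 = 195.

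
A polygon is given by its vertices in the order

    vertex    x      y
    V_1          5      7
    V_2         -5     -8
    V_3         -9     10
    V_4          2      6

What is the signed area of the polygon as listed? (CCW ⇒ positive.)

-108.5

Apply the shoelace formula: 2A = Σ (x_i·y_{i+1} − x_{i+1}·y_i), indices taken mod 4.
V_1→V_2: (5)(-8) − (-5)(7) = -5
V_2→V_3: (-5)(10) − (-9)(-8) = -122
V_3→V_4: (-9)(6) − (2)(10) = -74
V_4→V_1: (2)(7) − (5)(6) = -16
Σ = -217
Signed area = Σ/2 = -108.5 (negative ⇒ clockwise traversal).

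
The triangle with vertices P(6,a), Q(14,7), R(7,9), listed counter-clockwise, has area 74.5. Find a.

-12

Write out the shoelace sum; only the two edges meeting at P involve a:
2·Area = [(7·a − 6·9) + (6·7 − 14·a)] + 77
       = -7·a + 65 = 149
⇒ a = -12.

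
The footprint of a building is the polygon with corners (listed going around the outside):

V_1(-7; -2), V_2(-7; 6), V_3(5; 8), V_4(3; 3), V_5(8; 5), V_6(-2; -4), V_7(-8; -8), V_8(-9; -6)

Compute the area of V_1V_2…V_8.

123

Apply the shoelace (surveyor's) formula: 2A = Σ (x_i·y_{i+1} − x_{i+1}·y_i), indices taken mod 8.
Cross-terms: -56, -86, -9, -9, -22, -16, -24, -24  ⇒  Σ = -246
Area = |Σ|/2 = 123.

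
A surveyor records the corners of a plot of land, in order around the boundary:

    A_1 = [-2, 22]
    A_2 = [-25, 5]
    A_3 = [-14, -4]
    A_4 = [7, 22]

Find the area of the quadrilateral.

Apply Gauss's area formula: 2A = Σ (x_i·y_{i+1} − x_{i+1}·y_i), indices taken mod 4.
Cross-terms: 540, 170, -280, 198  ⇒  Σ = 628
Area = |Σ|/2 = 314.

314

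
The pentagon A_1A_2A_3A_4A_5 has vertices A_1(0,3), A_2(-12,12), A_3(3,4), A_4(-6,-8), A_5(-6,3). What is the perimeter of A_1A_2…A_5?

64

|A_1A_2| = √((-12)² + (9)²) = √225 = 15
|A_2A_3| = √((15)² + (-8)²) = √289 = 17
|A_3A_4| = √((-9)² + (-12)²) = √225 = 15
|A_4A_5| = √((0)² + (11)²) = √121 = 11
|A_5A_1| = √((6)² + (0)²) = √36 = 6
Perimeter = 15 + 17 + 15 + 11 + 6 = 64.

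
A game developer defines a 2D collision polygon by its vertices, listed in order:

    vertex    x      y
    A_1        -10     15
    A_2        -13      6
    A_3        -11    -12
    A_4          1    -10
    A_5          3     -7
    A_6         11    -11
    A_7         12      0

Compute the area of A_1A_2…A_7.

Σ = (135) + (222) + (122) + (23) + (44) + (132) + (180) = 858
Area = |Σ|/2 = 429.

429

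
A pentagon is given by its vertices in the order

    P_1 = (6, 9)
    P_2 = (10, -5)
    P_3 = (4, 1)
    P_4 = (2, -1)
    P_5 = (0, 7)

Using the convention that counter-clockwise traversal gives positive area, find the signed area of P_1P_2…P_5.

-62

Apply Gauss's area formula: 2A = Σ (x_i·y_{i+1} − x_{i+1}·y_i), indices taken mod 5.
Σ = (-120) + (30) + (-6) + (14) + (-42) = -124
Signed area = Σ/2 = -62 (negative ⇒ clockwise traversal).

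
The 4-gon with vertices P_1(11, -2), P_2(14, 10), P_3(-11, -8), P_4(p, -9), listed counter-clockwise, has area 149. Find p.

-6

Write out the shoelace sum; only the two edges meeting at P_4 involve p:
2·Area = [((-11)·(-9) − p·(-8)) + (p·(-2) − 11·(-9))] + 136
       = 6·p + 334 = 298
⇒ p = -6.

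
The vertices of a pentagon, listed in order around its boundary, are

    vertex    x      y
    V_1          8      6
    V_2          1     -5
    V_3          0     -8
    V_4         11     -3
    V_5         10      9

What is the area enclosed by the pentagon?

Cross-terms: -46, -8, 88, 129, -12  ⇒  Σ = 151
Area = |Σ|/2 = 75.5.

75.5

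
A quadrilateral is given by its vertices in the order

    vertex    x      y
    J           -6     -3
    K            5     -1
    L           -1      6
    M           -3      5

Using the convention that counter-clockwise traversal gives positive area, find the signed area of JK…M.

Apply the shoelace formula: 2A = Σ (x_i·y_{i+1} − x_{i+1}·y_i), indices taken mod 4.
J→K: (-6)(-1) − (5)(-3) = 21
K→L: (5)(6) − (-1)(-1) = 29
L→M: (-1)(5) − (-3)(6) = 13
M→J: (-3)(-3) − (-6)(5) = 39
Σ = 102
Signed area = Σ/2 = 51 (positive ⇒ counter-clockwise traversal).

51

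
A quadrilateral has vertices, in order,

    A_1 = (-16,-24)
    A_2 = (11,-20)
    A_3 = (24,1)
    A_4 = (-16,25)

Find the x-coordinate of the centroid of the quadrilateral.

Apply the surveyor's formula. First the cross-terms c_i = x_i·y_{i+1} − x_{i+1}·y_i:
  584, 491, 616, 784  ⇒  2A = 2475, A = 1237.5.
Then Σ (x_i + x_{i+1})·c_i = -5895, so x̄ = -5895 / (6·1237.5) = -131/165.

-131/165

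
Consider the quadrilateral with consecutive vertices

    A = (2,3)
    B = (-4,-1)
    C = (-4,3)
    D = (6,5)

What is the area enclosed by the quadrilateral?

A→B: (2)(-1) − (-4)(3) = 10
B→C: (-4)(3) − (-4)(-1) = -16
C→D: (-4)(5) − (6)(3) = -38
D→A: (6)(3) − (2)(5) = 8
Σ = -36
Area = |Σ|/2 = 18.

18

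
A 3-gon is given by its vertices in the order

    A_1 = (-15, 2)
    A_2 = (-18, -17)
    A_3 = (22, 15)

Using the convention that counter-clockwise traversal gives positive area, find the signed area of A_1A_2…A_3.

A_1→A_2: (-15)(-17) − (-18)(2) = 291
A_2→A_3: (-18)(15) − (22)(-17) = 104
A_3→A_1: (22)(2) − (-15)(15) = 269
Σ = 664
Signed area = Σ/2 = 332 (positive ⇒ counter-clockwise traversal).

332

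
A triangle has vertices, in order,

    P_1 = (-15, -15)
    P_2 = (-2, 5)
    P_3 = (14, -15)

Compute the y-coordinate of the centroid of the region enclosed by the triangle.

-25/3

Apply the shoelace (surveyor's) formula. First the cross-terms c_i = x_i·y_{i+1} − x_{i+1}·y_i:
  -105, -40, -435  ⇒  2A = -580, A = -290.
Then Σ (y_i + y_{i+1})·c_i = 14500, so ȳ = 14500 / (6·(-290)) = -25/3.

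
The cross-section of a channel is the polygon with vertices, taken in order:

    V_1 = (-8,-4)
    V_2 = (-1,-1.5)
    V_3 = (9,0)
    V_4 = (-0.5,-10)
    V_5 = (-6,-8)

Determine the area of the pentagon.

V_1→V_2: (-8)(-1.5) − (-1)(-4) = 8
V_2→V_3: (-1)(0) − (9)(-1.5) = 13.5
V_3→V_4: (9)(-10) − (-0.5)(0) = -90
V_4→V_5: (-0.5)(-8) − (-6)(-10) = -56
V_5→V_1: (-6)(-4) − (-8)(-8) = -40
Σ = -164.5
Area = |Σ|/2 = 82.25.

82.25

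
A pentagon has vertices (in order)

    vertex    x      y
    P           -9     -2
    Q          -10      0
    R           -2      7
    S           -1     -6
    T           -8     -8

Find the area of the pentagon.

Apply the shoelace formula: 2A = Σ (x_i·y_{i+1} − x_{i+1}·y_i), indices taken mod 5.
P→Q: (-9)(0) − (-10)(-2) = -20
Q→R: (-10)(7) − (-2)(0) = -70
R→S: (-2)(-6) − (-1)(7) = 19
S→T: (-1)(-8) − (-8)(-6) = -40
T→P: (-8)(-2) − (-9)(-8) = -56
Σ = -167
Area = |Σ|/2 = 83.5.

83.5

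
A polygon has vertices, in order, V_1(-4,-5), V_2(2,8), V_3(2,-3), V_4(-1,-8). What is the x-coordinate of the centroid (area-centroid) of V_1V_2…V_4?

Apply the shoelace (surveyor's) formula. First the cross-terms c_i = x_i·y_{i+1} − x_{i+1}·y_i:
  -22, -22, -19, -27  ⇒  2A = -90, A = -45.
Then Σ (x_i + x_{i+1})·c_i = 72, so x̄ = 72 / (6·(-45)) = -4/15.

-4/15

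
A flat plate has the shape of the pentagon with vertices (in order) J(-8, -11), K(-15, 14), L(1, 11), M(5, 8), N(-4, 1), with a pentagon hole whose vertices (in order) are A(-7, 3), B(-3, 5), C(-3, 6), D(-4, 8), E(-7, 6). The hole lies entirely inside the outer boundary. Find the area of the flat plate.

195

Outer boundary:
Apply the shoelace (surveyor's) formula: 2A = Σ (x_i·y_{i+1} − x_{i+1}·y_i), indices taken mod 5.
J→K: (-8)(14) − (-15)(-11) = -277
K→L: (-15)(11) − (1)(14) = -179
L→M: (1)(8) − (5)(11) = -47
M→N: (5)(1) − (-4)(8) = 37
N→J: (-4)(-11) − (-8)(1) = 52
Σ = -414
Area = |Σ|/2 = 207.
Hole:
Cross-terms: -26, -3, 0, 32, 21  ⇒  Σ = 24
Area = |Σ|/2 = 12.
Net area = 207 − 12 = 195.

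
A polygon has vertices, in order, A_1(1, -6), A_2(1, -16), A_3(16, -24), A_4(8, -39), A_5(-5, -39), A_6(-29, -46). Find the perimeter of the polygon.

132

|A_1A_2| = √((0)² + (-10)²) = √100 = 10
|A_2A_3| = √((15)² + (-8)²) = √289 = 17
|A_3A_4| = √((-8)² + (-15)²) = √289 = 17
|A_4A_5| = √((-13)² + (0)²) = √169 = 13
|A_5A_6| = √((-24)² + (-7)²) = √625 = 25
|A_6A_1| = √((30)² + (40)²) = √2500 = 50
Perimeter = 10 + 17 + 17 + 13 + 25 + 50 = 132.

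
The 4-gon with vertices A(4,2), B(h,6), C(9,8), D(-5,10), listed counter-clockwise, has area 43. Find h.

Write out the shoelace sum; only the two edges meeting at B involve h:
2·Area = [(4·6 − h·2) + (h·8 − 9·6)] + 80
       = 6·h + 50 = 86
⇒ h = 6.

6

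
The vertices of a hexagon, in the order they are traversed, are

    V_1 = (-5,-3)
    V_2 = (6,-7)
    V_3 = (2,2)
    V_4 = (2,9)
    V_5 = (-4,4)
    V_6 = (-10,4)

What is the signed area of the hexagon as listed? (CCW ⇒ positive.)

105.5

Σ = (53) + (26) + (14) + (44) + (24) + (50) = 211
Signed area = Σ/2 = 105.5 (positive ⇒ counter-clockwise traversal).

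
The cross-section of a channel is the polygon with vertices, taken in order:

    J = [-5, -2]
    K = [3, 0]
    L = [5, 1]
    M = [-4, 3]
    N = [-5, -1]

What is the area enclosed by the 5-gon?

26

Apply the surveyor's formula: 2A = Σ (x_i·y_{i+1} − x_{i+1}·y_i), indices taken mod 5.
Σ = (6) + (3) + (19) + (19) + (5) = 52
Area = |Σ|/2 = 26.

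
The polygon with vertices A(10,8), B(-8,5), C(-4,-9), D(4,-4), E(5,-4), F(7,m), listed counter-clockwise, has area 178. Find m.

-2

Write out the shoelace sum; only the two edges meeting at F involve m:
2·Area = [(5·m − 7·(-4)) + (7·8 − 10·m)] + 262
       = -5·m + 346 = 356
⇒ m = -2.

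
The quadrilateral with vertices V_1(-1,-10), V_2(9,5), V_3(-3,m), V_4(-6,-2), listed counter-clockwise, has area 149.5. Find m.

9

Write out the shoelace sum; only the two edges meeting at V_3 involve m:
2·Area = [(9·m − (-3)·5) + ((-3)·(-2) − (-6)·m)] + 143
       = 15·m + 164 = 299
⇒ m = 9.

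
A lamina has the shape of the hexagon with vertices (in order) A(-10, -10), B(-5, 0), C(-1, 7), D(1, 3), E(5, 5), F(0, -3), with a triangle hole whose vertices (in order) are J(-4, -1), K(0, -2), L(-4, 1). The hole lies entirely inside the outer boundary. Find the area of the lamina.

Outer boundary:
Apply the surveyor's formula: 2A = Σ (x_i·y_{i+1} − x_{i+1}·y_i), indices taken mod 6.
Σ = (-50) + (-35) + (-10) + (-10) + (-15) + (-30) = -150
Area = |Σ|/2 = 75.
Hole:
J→K: (-4)(-2) − (0)(-1) = 8
K→L: (0)(1) − (-4)(-2) = -8
L→J: (-4)(-1) − (-4)(1) = 8
Σ = 8
Area = |Σ|/2 = 4.
Net area = 75 − 4 = 71.

71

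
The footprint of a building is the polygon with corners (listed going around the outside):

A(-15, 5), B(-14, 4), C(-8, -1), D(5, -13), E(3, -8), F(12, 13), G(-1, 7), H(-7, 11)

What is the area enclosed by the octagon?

Apply Gauss's area formula: 2A = Σ (x_i·y_{i+1} − x_{i+1}·y_i), indices taken mod 8.
Σ = (10) + (46) + (109) + (-1) + (135) + (97) + (38) + (130) = 564
Area = |Σ|/2 = 282.

282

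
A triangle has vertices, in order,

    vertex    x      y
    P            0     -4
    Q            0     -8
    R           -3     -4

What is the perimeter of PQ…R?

12

|PQ| = √((0)² + (-4)²) = √16 = 4
|QR| = √((-3)² + (4)²) = √25 = 5
|RP| = √((3)² + (0)²) = √9 = 3
Perimeter = 4 + 5 + 3 = 12.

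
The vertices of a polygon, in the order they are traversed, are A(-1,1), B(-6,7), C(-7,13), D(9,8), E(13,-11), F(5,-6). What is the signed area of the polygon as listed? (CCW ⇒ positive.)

Σ = (-1) + (-29) + (-173) + (-203) + (-23) + (-1) = -430
Signed area = Σ/2 = -215 (negative ⇒ clockwise traversal).

-215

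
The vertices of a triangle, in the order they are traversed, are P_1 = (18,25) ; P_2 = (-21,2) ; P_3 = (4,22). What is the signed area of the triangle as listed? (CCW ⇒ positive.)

Apply the surveyor's formula: 2A = Σ (x_i·y_{i+1} − x_{i+1}·y_i), indices taken mod 3.
Σ = (561) + (-470) + (-296) = -205
Signed area = Σ/2 = -102.5 (negative ⇒ clockwise traversal).

-102.5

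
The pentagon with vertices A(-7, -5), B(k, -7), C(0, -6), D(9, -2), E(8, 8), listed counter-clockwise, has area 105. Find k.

-3

Write out the shoelace sum; only the two edges meeting at B involve k:
2·Area = [((-7)·(-7) − k·(-5)) + (k·(-6) − 0·(-7))] + 158
       = -1·k + 207 = 210
⇒ k = -3.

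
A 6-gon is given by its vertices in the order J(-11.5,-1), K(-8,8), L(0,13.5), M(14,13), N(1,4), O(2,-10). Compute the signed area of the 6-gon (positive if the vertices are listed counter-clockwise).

Apply the shoelace formula: 2A = Σ (x_i·y_{i+1} − x_{i+1}·y_i), indices taken mod 6.
Σ = (-100) + (-108) + (-189) + (43) + (-18) + (-117) = -489
Signed area = Σ/2 = -244.5 (negative ⇒ clockwise traversal).

-244.5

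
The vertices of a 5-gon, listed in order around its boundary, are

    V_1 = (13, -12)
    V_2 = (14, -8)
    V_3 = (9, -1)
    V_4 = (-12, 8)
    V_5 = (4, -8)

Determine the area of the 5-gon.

151

Σ = (64) + (58) + (60) + (64) + (56) = 302
Area = |Σ|/2 = 151.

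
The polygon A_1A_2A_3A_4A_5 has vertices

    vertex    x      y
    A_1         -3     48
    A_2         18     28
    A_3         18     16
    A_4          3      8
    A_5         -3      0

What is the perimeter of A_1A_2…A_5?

116

|A_1A_2| = √((21)² + (-20)²) = √841 = 29
|A_2A_3| = √((0)² + (-12)²) = √144 = 12
|A_3A_4| = √((-15)² + (-8)²) = √289 = 17
|A_4A_5| = √((-6)² + (-8)²) = √100 = 10
|A_5A_1| = √((0)² + (48)²) = √2304 = 48
Perimeter = 29 + 12 + 17 + 10 + 48 = 116.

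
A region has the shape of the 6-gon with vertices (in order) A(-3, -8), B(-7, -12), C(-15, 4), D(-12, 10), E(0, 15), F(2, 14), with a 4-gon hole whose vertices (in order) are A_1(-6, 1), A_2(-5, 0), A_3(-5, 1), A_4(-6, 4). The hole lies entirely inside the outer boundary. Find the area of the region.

Outer boundary:
Apply the surveyor's formula: 2A = Σ (x_i·y_{i+1} − x_{i+1}·y_i), indices taken mod 6.
Σ = (-20) + (-208) + (-102) + (-180) + (-30) + (26) = -514
Area = |Σ|/2 = 257.
Hole:
Apply the shoelace formula: 2A = Σ (x_i·y_{i+1} − x_{i+1}·y_i), indices taken mod 4.
Cross-terms: 5, -5, -14, 18  ⇒  Σ = 4
Area = |Σ|/2 = 2.
Net area = 257 − 2 = 255.

255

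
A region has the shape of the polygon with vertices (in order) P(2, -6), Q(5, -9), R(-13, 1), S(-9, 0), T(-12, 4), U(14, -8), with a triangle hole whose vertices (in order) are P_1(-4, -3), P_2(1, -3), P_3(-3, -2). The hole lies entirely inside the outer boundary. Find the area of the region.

Outer boundary:
Σ = (12) + (-112) + (9) + (-36) + (40) + (-68) = -155
Area = |Σ|/2 = 77.5.
Hole:
Apply Gauss's area formula: 2A = Σ (x_i·y_{i+1} − x_{i+1}·y_i), indices taken mod 3.
Cross-terms: 15, -11, 1  ⇒  Σ = 5
Area = |Σ|/2 = 2.5.
Net area = 77.5 − 2.5 = 75.

75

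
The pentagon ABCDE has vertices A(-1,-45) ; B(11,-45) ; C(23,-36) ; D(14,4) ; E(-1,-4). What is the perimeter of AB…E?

126

|AB| = √((12)² + (0)²) = √144 = 12
|BC| = √((12)² + (9)²) = √225 = 15
|CD| = √((-9)² + (40)²) = √1681 = 41
|DE| = √((-15)² + (-8)²) = √289 = 17
|EA| = √((0)² + (-41)²) = √1681 = 41
Perimeter = 12 + 15 + 41 + 17 + 41 = 126.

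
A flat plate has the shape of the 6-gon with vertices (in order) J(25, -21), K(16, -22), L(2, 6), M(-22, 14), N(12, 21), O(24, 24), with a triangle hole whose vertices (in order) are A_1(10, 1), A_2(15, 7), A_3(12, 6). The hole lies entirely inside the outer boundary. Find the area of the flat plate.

925.5

Outer boundary:
Σ = (-214) + (140) + (160) + (-630) + (-216) + (-1104) = -1864
Area = |Σ|/2 = 932.
Hole:
Apply the shoelace formula: 2A = Σ (x_i·y_{i+1} − x_{i+1}·y_i), indices taken mod 3.
A_1→A_2: (10)(7) − (15)(1) = 55
A_2→A_3: (15)(6) − (12)(7) = 6
A_3→A_1: (12)(1) − (10)(6) = -48
Σ = 13
Area = |Σ|/2 = 6.5.
Net area = 932 − 6.5 = 925.5.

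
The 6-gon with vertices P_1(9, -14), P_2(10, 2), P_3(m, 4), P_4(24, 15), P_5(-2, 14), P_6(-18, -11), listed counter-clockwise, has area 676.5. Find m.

The doubled signed area Σ (x_i y_{i+1} − x_{i+1} y_i) is linear in m.
With m=0 it equals 1093; the coefficient of m is 13 (from the two edges through P_3).
So 13·m + 1093 = 2·676.5 = 1353 ⇒ m = 20.

20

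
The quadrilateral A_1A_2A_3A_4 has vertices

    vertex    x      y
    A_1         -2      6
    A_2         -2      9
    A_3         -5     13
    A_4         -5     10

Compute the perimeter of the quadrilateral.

16

|A_1A_2| = √((0)² + (3)²) = √9 = 3
|A_2A_3| = √((-3)² + (4)²) = √25 = 5
|A_3A_4| = √((0)² + (-3)²) = √9 = 3
|A_4A_1| = √((3)² + (-4)²) = √25 = 5
Perimeter = 3 + 5 + 3 + 5 = 16.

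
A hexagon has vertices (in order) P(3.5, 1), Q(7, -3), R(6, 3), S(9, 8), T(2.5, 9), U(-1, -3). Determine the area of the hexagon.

57.25

Apply Gauss's area formula: 2A = Σ (x_i·y_{i+1} − x_{i+1}·y_i), indices taken mod 6.
Cross-terms: -17.5, 39, 21, 61, 1.5, 9.5  ⇒  Σ = 114.5
Area = |Σ|/2 = 57.25.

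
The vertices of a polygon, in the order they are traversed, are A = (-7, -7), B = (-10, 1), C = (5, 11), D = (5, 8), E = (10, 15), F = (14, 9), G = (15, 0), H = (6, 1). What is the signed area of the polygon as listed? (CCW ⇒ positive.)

-243.5

Cross-terms: -77, -115, -15, -5, -120, -135, 15, -35  ⇒  Σ = -487
Signed area = Σ/2 = -243.5 (negative ⇒ clockwise traversal).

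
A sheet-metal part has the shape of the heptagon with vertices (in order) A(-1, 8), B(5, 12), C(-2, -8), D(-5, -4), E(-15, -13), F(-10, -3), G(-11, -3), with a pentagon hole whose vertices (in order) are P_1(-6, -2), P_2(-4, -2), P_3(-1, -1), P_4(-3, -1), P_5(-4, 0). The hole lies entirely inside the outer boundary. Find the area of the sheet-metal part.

Outer boundary:
Apply Gauss's area formula: 2A = Σ (x_i·y_{i+1} − x_{i+1}·y_i), indices taken mod 7.
A→B: (-1)(12) − (5)(8) = -52
B→C: (5)(-8) − (-2)(12) = -16
C→D: (-2)(-4) − (-5)(-8) = -32
D→E: (-5)(-13) − (-15)(-4) = 5
E→F: (-15)(-3) − (-10)(-13) = -85
F→G: (-10)(-3) − (-11)(-3) = -3
G→A: (-11)(8) − (-1)(-3) = -91
Σ = -274
Area = |Σ|/2 = 137.
Hole:
Apply the shoelace formula: 2A = Σ (x_i·y_{i+1} − x_{i+1}·y_i), indices taken mod 5.
Cross-terms: 4, 2, -2, -4, 8  ⇒  Σ = 8
Area = |Σ|/2 = 4.
Net area = 137 − 4 = 133.

133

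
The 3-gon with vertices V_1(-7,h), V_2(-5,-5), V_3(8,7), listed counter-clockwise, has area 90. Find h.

Write out the shoelace sum; only the two edges meeting at V_1 involve h:
2·Area = [(8·h − (-7)·7) + ((-7)·(-5) − (-5)·h)] + 5
       = 13·h + 89 = 180
⇒ h = 7.

7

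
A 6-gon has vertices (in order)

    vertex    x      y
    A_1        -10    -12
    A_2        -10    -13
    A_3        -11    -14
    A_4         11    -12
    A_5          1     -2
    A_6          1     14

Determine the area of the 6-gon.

Apply Gauss's area formula: 2A = Σ (x_i·y_{i+1} − x_{i+1}·y_i), indices taken mod 6.
A_1→A_2: (-10)(-13) − (-10)(-12) = 10
A_2→A_3: (-10)(-14) − (-11)(-13) = -3
A_3→A_4: (-11)(-12) − (11)(-14) = 286
A_4→A_5: (11)(-2) − (1)(-12) = -10
A_5→A_6: (1)(14) − (1)(-2) = 16
A_6→A_1: (1)(-12) − (-10)(14) = 128
Σ = 427
Area = |Σ|/2 = 213.5.

213.5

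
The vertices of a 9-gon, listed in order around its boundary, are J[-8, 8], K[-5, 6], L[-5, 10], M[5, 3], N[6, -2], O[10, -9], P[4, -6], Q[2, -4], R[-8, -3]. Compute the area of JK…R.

Apply the shoelace (surveyor's) formula: 2A = Σ (x_i·y_{i+1} − x_{i+1}·y_i), indices taken mod 9.
Cross-terms: -8, -20, -65, -28, -34, -24, -4, -38, -88  ⇒  Σ = -309
Area = |Σ|/2 = 154.5.

154.5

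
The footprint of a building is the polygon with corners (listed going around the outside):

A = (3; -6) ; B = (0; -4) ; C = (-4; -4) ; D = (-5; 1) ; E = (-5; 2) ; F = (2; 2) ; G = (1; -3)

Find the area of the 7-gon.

38

A→B: (3)(-4) − (0)(-6) = -12
B→C: (0)(-4) − (-4)(-4) = -16
C→D: (-4)(1) − (-5)(-4) = -24
D→E: (-5)(2) − (-5)(1) = -5
E→F: (-5)(2) − (2)(2) = -14
F→G: (2)(-3) − (1)(2) = -8
G→A: (1)(-6) − (3)(-3) = 3
Σ = -76
Area = |Σ|/2 = 38.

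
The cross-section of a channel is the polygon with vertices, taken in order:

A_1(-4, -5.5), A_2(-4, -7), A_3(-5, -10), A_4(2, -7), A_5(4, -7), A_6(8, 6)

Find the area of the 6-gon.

Apply Gauss's area formula: 2A = Σ (x_i·y_{i+1} − x_{i+1}·y_i), indices taken mod 6.
Cross-terms: 6, 5, 55, 14, 80, -20  ⇒  Σ = 140
Area = |Σ|/2 = 70.

70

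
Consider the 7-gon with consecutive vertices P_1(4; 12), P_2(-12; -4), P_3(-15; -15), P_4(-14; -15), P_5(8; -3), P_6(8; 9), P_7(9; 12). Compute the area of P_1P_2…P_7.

298

P_1→P_2: (4)(-4) − (-12)(12) = 128
P_2→P_3: (-12)(-15) − (-15)(-4) = 120
P_3→P_4: (-15)(-15) − (-14)(-15) = 15
P_4→P_5: (-14)(-3) − (8)(-15) = 162
P_5→P_6: (8)(9) − (8)(-3) = 96
P_6→P_7: (8)(12) − (9)(9) = 15
P_7→P_1: (9)(12) − (4)(12) = 60
Σ = 596
Area = |Σ|/2 = 298.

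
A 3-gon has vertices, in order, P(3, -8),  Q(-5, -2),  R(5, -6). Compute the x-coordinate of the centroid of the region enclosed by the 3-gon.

Apply the surveyor's formula. First the cross-terms c_i = x_i·y_{i+1} − x_{i+1}·y_i:
  -46, 40, -22  ⇒  2A = -28, A = -14.
Then Σ (x_i + x_{i+1})·c_i = -84, so x̄ = -84 / (6·(-14)) = 1.

1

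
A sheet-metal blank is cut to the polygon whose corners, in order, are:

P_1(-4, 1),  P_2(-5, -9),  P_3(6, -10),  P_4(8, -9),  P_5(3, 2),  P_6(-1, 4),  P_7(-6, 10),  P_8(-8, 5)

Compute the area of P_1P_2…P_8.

152

Apply the shoelace formula: 2A = Σ (x_i·y_{i+1} − x_{i+1}·y_i), indices taken mod 8.
Σ = (41) + (104) + (26) + (43) + (14) + (14) + (50) + (12) = 304
Area = |Σ|/2 = 152.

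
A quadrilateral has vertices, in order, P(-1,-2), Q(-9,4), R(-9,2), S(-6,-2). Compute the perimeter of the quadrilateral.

|PQ| = √((-8)² + (6)²) = √100 = 10
|QR| = √((0)² + (-2)²) = √4 = 2
|RS| = √((3)² + (-4)²) = √25 = 5
|SP| = √((5)² + (0)²) = √25 = 5
Perimeter = 10 + 2 + 5 + 5 = 22.

22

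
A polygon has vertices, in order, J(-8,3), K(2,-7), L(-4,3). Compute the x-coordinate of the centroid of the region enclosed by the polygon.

-10/3

Apply the shoelace (surveyor's) formula. First the cross-terms c_i = x_i·y_{i+1} − x_{i+1}·y_i:
  50, -22, 12  ⇒  2A = 40, A = 20.
Then Σ (x_i + x_{i+1})·c_i = -400, so x̄ = -400 / (6·20) = -10/3.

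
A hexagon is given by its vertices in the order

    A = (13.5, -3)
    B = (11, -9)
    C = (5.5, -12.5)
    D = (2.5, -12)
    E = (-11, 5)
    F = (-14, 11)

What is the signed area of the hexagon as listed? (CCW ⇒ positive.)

-244.125

Apply Gauss's area formula: 2A = Σ (x_i·y_{i+1} − x_{i+1}·y_i), indices taken mod 6.
A→B: (13.5)(-9) − (11)(-3) = -88.5
B→C: (11)(-12.5) − (5.5)(-9) = -88
C→D: (5.5)(-12) − (2.5)(-12.5) = -34.75
D→E: (2.5)(5) − (-11)(-12) = -119.5
E→F: (-11)(11) − (-14)(5) = -51
F→A: (-14)(-3) − (13.5)(11) = -106.5
Σ = -488.25
Signed area = Σ/2 = -244.125 (negative ⇒ clockwise traversal).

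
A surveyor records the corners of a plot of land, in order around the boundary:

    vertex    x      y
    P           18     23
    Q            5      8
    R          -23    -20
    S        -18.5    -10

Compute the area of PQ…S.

Apply Gauss's area formula: 2A = Σ (x_i·y_{i+1} − x_{i+1}·y_i), indices taken mod 4.
P→Q: (18)(8) − (5)(23) = 29
Q→R: (5)(-20) − (-23)(8) = 84
R→S: (-23)(-10) − (-18.5)(-20) = -140
S→P: (-18.5)(23) − (18)(-10) = -245.5
Σ = -272.5
Area = |Σ|/2 = 136.25.

136.25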